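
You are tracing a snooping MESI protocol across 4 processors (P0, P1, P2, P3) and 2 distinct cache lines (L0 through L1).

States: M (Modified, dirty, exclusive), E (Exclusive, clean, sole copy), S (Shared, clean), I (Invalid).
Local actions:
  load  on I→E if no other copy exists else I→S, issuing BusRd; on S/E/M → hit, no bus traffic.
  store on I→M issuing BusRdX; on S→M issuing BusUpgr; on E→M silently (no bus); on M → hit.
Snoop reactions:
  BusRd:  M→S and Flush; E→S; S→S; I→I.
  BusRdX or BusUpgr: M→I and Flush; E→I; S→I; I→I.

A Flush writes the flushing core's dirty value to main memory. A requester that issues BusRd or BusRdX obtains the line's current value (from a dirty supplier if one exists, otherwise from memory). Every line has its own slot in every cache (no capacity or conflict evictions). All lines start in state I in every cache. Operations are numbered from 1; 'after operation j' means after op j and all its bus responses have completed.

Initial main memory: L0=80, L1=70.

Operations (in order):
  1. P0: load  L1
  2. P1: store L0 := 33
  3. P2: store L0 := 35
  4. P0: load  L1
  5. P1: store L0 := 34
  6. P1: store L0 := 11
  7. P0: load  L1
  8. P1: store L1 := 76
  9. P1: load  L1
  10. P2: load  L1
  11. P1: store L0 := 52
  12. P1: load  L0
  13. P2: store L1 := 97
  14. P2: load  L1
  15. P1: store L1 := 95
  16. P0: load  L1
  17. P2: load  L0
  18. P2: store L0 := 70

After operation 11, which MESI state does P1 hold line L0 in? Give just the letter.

state = M

[1] P0: load  L1 | P0:E(70), P1:I, P2:I, P3:I | bus: BusRd
[2] P1: store L0 := 33 | P0:I, P1:M(33), P2:I, P3:I | bus: BusRdX
[3] P2: store L0 := 35 | P0:I, P1:I, P2:M(35), P3:I | bus: BusRdX,Flush
[4] P0: load  L1 | P0:E(70), P1:I, P2:I, P3:I | bus: none
[5] P1: store L0 := 34 | P0:I, P1:M(34), P2:I, P3:I | bus: BusRdX,Flush
[6] P1: store L0 := 11 | P0:I, P1:M(11), P2:I, P3:I | bus: none
[7] P0: load  L1 | P0:E(70), P1:I, P2:I, P3:I | bus: none
[8] P1: store L1 := 76 | P0:I, P1:M(76), P2:I, P3:I | bus: BusRdX
[9] P1: load  L1 | P0:I, P1:M(76), P2:I, P3:I | bus: none
[10] P2: load  L1 | P0:I, P1:S(76), P2:S(76), P3:I | bus: BusRd,Flush
[11] P1: store L0 := 52 | P0:I, P1:M(52), P2:I, P3:I | bus: none
[12] P1: load  L0 | P0:I, P1:M(52), P2:I, P3:I | bus: none
[13] P2: store L1 := 97 | P0:I, P1:I, P2:M(97), P3:I | bus: BusUpgr
[14] P2: load  L1 | P0:I, P1:I, P2:M(97), P3:I | bus: none
[15] P1: store L1 := 95 | P0:I, P1:M(95), P2:I, P3:I | bus: BusRdX,Flush
[16] P0: load  L1 | P0:S(95), P1:S(95), P2:I, P3:I | bus: BusRd,Flush
[17] P2: load  L0 | P0:I, P1:S(52), P2:S(52), P3:I | bus: BusRd,Flush
[18] P2: store L0 := 70 | P0:I, P1:I, P2:M(70), P3:I | bus: BusUpgr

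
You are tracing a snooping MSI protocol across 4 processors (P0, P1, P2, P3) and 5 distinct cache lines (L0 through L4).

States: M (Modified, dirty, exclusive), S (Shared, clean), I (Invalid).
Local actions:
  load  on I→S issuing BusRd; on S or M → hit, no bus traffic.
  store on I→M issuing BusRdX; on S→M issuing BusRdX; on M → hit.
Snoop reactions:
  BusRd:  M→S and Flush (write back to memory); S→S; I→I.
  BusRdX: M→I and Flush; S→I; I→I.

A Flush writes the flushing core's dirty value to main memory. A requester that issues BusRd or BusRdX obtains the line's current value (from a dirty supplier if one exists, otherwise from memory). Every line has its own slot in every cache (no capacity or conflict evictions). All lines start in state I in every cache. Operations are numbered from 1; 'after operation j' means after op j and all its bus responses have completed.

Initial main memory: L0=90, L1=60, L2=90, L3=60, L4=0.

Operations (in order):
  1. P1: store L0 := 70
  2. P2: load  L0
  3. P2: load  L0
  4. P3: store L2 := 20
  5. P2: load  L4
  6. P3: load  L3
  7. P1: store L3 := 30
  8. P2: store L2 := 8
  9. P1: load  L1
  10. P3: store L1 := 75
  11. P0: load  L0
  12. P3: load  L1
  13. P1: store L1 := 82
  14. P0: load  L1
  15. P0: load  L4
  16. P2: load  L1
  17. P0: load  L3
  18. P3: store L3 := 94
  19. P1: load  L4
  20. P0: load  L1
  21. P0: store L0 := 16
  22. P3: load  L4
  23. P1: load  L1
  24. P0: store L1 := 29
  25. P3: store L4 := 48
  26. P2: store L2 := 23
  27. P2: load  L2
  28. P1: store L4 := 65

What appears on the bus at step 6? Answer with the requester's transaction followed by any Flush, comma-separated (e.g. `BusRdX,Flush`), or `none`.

1. P1: store L0 := 70  bus=[BusRdX]  L0: P0=I P1=M P2=I P3=I  mem[L0]=90
2. P2: load  L0  bus=[BusRd,Flush]  L0: P0=I P1=S P2=S P3=I  mem[L0]=70
3. P2: load  L0  bus=[-]  L0: P0=I P1=S P2=S P3=I  mem[L0]=70
4. P3: store L2 := 20  bus=[BusRdX]  L2: P0=I P1=I P2=I P3=M  mem[L2]=90
5. P2: load  L4  bus=[BusRd]  L4: P0=I P1=I P2=S P3=I  mem[L4]=0
6. P3: load  L3  bus=[BusRd]  L3: P0=I P1=I P2=I P3=S  mem[L3]=60
7. P1: store L3 := 30  bus=[BusRdX]  L3: P0=I P1=M P2=I P3=I  mem[L3]=60
8. P2: store L2 := 8  bus=[BusRdX,Flush]  L2: P0=I P1=I P2=M P3=I  mem[L2]=20
9. P1: load  L1  bus=[BusRd]  L1: P0=I P1=S P2=I P3=I  mem[L1]=60
10. P3: store L1 := 75  bus=[BusRdX]  L1: P0=I P1=I P2=I P3=M  mem[L1]=60
11. P0: load  L0  bus=[BusRd]  L0: P0=S P1=S P2=S P3=I  mem[L0]=70
12. P3: load  L1  bus=[-]  L1: P0=I P1=I P2=I P3=M  mem[L1]=60
13. P1: store L1 := 82  bus=[BusRdX,Flush]  L1: P0=I P1=M P2=I P3=I  mem[L1]=75
14. P0: load  L1  bus=[BusRd,Flush]  L1: P0=S P1=S P2=I P3=I  mem[L1]=82
15. P0: load  L4  bus=[BusRd]  L4: P0=S P1=I P2=S P3=I  mem[L4]=0
16. P2: load  L1  bus=[BusRd]  L1: P0=S P1=S P2=S P3=I  mem[L1]=82
17. P0: load  L3  bus=[BusRd,Flush]  L3: P0=S P1=S P2=I P3=I  mem[L3]=30
18. P3: store L3 := 94  bus=[BusRdX]  L3: P0=I P1=I P2=I P3=M  mem[L3]=30
19. P1: load  L4  bus=[BusRd]  L4: P0=S P1=S P2=S P3=I  mem[L4]=0
20. P0: load  L1  bus=[-]  L1: P0=S P1=S P2=S P3=I  mem[L1]=82
21. P0: store L0 := 16  bus=[BusRdX]  L0: P0=M P1=I P2=I P3=I  mem[L0]=70
22. P3: load  L4  bus=[BusRd]  L4: P0=S P1=S P2=S P3=S  mem[L4]=0
23. P1: load  L1  bus=[-]  L1: P0=S P1=S P2=S P3=I  mem[L1]=82
24. P0: store L1 := 29  bus=[BusRdX]  L1: P0=M P1=I P2=I P3=I  mem[L1]=82
25. P3: store L4 := 48  bus=[BusRdX]  L4: P0=I P1=I P2=I P3=M  mem[L4]=0
26. P2: store L2 := 23  bus=[-]  L2: P0=I P1=I P2=M P3=I  mem[L2]=20
27. P2: load  L2  bus=[-]  L2: P0=I P1=I P2=M P3=I  mem[L2]=20
28. P1: store L4 := 65  bus=[BusRdX,Flush]  L4: P0=I P1=M P2=I P3=I  mem[L4]=48

bus = BusRd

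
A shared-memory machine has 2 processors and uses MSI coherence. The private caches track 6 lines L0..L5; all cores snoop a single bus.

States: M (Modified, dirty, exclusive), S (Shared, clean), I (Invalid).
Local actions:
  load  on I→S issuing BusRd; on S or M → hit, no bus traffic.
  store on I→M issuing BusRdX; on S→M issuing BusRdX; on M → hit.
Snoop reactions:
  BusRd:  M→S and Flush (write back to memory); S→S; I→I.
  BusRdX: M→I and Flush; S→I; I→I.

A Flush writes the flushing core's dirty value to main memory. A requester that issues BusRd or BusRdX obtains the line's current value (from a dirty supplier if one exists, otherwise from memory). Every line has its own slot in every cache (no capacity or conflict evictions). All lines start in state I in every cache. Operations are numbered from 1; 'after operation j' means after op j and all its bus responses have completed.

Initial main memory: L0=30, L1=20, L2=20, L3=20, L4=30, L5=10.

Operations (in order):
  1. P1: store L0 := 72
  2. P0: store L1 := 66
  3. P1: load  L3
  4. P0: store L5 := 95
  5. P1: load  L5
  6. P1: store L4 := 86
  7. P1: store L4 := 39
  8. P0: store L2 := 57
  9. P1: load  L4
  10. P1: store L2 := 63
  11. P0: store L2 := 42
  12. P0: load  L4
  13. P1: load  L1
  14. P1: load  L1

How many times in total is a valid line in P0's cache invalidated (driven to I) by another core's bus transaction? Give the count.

[1] P1: store L0 := 72 | P0:I, P1:M(72) | bus: BusRdX
[2] P0: store L1 := 66 | P0:M(66), P1:I | bus: BusRdX
[3] P1: load  L3 | P0:I, P1:S(20) | bus: BusRd
[4] P0: store L5 := 95 | P0:M(95), P1:I | bus: BusRdX
[5] P1: load  L5 | P0:S(95), P1:S(95) | bus: BusRd,Flush
[6] P1: store L4 := 86 | P0:I, P1:M(86) | bus: BusRdX
[7] P1: store L4 := 39 | P0:I, P1:M(39) | bus: none
[8] P0: store L2 := 57 | P0:M(57), P1:I | bus: BusRdX
[9] P1: load  L4 | P0:I, P1:M(39) | bus: none
[10] P1: store L2 := 63 | P0:I, P1:M(63) | bus: BusRdX,Flush
[11] P0: store L2 := 42 | P0:M(42), P1:I | bus: BusRdX,Flush
[12] P0: load  L4 | P0:S(39), P1:S(39) | bus: BusRd,Flush
[13] P1: load  L1 | P0:S(66), P1:S(66) | bus: BusRd,Flush
[14] P1: load  L1 | P0:S(66), P1:S(66) | bus: none

invalidations = 1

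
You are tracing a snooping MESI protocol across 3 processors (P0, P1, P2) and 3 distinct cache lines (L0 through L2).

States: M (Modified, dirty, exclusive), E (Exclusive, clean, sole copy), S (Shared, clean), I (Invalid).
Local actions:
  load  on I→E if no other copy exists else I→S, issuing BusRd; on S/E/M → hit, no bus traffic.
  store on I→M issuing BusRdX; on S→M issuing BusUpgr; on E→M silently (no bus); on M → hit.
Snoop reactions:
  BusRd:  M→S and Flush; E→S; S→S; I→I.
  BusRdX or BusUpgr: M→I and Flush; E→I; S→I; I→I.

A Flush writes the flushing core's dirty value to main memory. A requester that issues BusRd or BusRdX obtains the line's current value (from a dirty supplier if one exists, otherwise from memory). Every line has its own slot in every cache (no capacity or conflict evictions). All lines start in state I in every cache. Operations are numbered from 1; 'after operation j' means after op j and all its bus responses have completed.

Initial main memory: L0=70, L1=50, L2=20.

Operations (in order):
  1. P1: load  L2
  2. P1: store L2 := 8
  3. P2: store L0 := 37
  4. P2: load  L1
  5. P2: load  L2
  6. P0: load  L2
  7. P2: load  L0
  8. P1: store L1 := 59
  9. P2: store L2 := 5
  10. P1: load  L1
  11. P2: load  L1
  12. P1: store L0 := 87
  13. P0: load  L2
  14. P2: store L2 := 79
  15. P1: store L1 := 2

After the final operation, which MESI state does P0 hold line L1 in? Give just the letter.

  op1 P1: load  L2 → I/E/I on L2; bus BusRd; mem=20
  op2 P1: store L2 := 8 → I/M/I on L2; bus (none); mem=20
  op3 P2: store L0 := 37 → I/I/M on L0; bus BusRdX; mem=70
  op4 P2: load  L1 → I/I/E on L1; bus BusRd; mem=50
  op5 P2: load  L2 → I/S/S on L2; bus BusRd Flush; mem=8
  op6 P0: load  L2 → S/S/S on L2; bus BusRd; mem=8
  op7 P2: load  L0 → I/I/M on L0; bus (none); mem=70
  op8 P1: store L1 := 59 → I/M/I on L1; bus BusRdX; mem=50
  op9 P2: store L2 := 5 → I/I/M on L2; bus BusUpgr; mem=8
  op10 P1: load  L1 → I/M/I on L1; bus (none); mem=50
  op11 P2: load  L1 → I/S/S on L1; bus BusRd Flush; mem=59
  op12 P1: store L0 := 87 → I/M/I on L0; bus BusRdX Flush; mem=37
  op13 P0: load  L2 → S/I/S on L2; bus BusRd Flush; mem=5
  op14 P2: store L2 := 79 → I/I/M on L2; bus BusUpgr; mem=5
  op15 P1: store L1 := 2 → I/M/I on L1; bus BusUpgr; mem=59

state = I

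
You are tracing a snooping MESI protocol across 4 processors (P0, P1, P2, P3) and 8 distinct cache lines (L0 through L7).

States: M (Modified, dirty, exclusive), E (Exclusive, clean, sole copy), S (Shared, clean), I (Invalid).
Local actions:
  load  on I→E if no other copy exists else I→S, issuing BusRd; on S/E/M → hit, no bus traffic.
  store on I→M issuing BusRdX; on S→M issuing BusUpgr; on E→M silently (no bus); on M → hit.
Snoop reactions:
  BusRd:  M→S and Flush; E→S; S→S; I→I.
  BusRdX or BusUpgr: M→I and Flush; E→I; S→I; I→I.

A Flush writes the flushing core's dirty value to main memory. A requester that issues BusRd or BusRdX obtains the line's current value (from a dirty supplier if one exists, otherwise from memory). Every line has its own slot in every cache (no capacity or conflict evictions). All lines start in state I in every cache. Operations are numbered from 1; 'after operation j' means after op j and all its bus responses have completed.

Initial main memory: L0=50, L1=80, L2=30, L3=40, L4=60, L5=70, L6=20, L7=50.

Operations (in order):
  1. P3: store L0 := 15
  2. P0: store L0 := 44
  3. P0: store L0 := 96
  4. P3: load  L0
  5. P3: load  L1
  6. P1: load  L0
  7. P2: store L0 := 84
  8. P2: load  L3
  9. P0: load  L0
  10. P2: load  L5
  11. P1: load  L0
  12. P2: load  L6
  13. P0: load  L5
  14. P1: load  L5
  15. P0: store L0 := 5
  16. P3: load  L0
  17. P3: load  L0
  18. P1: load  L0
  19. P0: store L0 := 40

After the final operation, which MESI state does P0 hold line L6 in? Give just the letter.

state = I

1. P3: store L0 := 15  bus=[BusRdX]  L0: P0=I P1=I P2=I P3=M  mem[L0]=50
2. P0: store L0 := 44  bus=[BusRdX,Flush]  L0: P0=M P1=I P2=I P3=I  mem[L0]=15
3. P0: store L0 := 96  bus=[-]  L0: P0=M P1=I P2=I P3=I  mem[L0]=15
4. P3: load  L0  bus=[BusRd,Flush]  L0: P0=S P1=I P2=I P3=S  mem[L0]=96
5. P3: load  L1  bus=[BusRd]  L1: P0=I P1=I P2=I P3=E  mem[L1]=80
6. P1: load  L0  bus=[BusRd]  L0: P0=S P1=S P2=I P3=S  mem[L0]=96
7. P2: store L0 := 84  bus=[BusRdX]  L0: P0=I P1=I P2=M P3=I  mem[L0]=96
8. P2: load  L3  bus=[BusRd]  L3: P0=I P1=I P2=E P3=I  mem[L3]=40
9. P0: load  L0  bus=[BusRd,Flush]  L0: P0=S P1=I P2=S P3=I  mem[L0]=84
10. P2: load  L5  bus=[BusRd]  L5: P0=I P1=I P2=E P3=I  mem[L5]=70
11. P1: load  L0  bus=[BusRd]  L0: P0=S P1=S P2=S P3=I  mem[L0]=84
12. P2: load  L6  bus=[BusRd]  L6: P0=I P1=I P2=E P3=I  mem[L6]=20
13. P0: load  L5  bus=[BusRd]  L5: P0=S P1=I P2=S P3=I  mem[L5]=70
14. P1: load  L5  bus=[BusRd]  L5: P0=S P1=S P2=S P3=I  mem[L5]=70
15. P0: store L0 := 5  bus=[BusUpgr]  L0: P0=M P1=I P2=I P3=I  mem[L0]=84
16. P3: load  L0  bus=[BusRd,Flush]  L0: P0=S P1=I P2=I P3=S  mem[L0]=5
17. P3: load  L0  bus=[-]  L0: P0=S P1=I P2=I P3=S  mem[L0]=5
18. P1: load  L0  bus=[BusRd]  L0: P0=S P1=S P2=I P3=S  mem[L0]=5
19. P0: store L0 := 40  bus=[BusUpgr]  L0: P0=M P1=I P2=I P3=I  mem[L0]=5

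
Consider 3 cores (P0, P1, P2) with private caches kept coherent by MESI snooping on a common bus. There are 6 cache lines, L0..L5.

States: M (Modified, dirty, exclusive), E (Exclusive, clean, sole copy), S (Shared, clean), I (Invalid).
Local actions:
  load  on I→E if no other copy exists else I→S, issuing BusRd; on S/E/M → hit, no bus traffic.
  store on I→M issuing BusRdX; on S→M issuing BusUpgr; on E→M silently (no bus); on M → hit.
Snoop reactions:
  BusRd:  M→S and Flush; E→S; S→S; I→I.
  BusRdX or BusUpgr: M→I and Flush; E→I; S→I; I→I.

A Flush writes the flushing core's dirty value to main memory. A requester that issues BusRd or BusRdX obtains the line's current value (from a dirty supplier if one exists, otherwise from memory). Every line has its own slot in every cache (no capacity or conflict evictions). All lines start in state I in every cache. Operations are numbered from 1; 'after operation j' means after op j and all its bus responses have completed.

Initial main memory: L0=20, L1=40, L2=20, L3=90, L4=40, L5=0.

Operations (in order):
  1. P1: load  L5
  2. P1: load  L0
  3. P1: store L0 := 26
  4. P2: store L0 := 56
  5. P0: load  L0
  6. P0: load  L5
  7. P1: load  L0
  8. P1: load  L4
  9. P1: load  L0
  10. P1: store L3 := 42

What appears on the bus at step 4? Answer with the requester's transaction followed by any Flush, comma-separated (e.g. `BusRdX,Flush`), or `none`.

1. P1: load  L5  bus=[BusRd]  L5: P0=I P1=E P2=I  mem[L5]=0
2. P1: load  L0  bus=[BusRd]  L0: P0=I P1=E P2=I  mem[L0]=20
3. P1: store L0 := 26  bus=[-]  L0: P0=I P1=M P2=I  mem[L0]=20
4. P2: store L0 := 56  bus=[BusRdX,Flush]  L0: P0=I P1=I P2=M  mem[L0]=26
5. P0: load  L0  bus=[BusRd,Flush]  L0: P0=S P1=I P2=S  mem[L0]=56
6. P0: load  L5  bus=[BusRd]  L5: P0=S P1=S P2=I  mem[L5]=0
7. P1: load  L0  bus=[BusRd]  L0: P0=S P1=S P2=S  mem[L0]=56
8. P1: load  L4  bus=[BusRd]  L4: P0=I P1=E P2=I  mem[L4]=40
9. P1: load  L0  bus=[-]  L0: P0=S P1=S P2=S  mem[L0]=56
10. P1: store L3 := 42  bus=[BusRdX]  L3: P0=I P1=M P2=I  mem[L3]=90

bus = BusRdX,Flush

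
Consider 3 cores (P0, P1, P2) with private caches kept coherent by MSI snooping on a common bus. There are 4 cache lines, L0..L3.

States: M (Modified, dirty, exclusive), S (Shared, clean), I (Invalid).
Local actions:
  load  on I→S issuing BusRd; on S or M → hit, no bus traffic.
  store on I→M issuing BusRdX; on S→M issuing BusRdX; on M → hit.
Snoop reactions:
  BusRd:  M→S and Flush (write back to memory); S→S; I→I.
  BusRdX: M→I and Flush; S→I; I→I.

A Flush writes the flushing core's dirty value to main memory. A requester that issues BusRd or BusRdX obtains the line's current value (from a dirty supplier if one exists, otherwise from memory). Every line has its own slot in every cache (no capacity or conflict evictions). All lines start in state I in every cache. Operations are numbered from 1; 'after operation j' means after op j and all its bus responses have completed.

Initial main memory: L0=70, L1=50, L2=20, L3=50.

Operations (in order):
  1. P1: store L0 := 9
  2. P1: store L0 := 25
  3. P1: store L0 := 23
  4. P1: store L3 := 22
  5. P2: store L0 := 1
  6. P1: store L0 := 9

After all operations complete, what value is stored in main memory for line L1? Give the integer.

[1] P1: store L0 := 9 | P0:I, P1:M(9), P2:I | bus: BusRdX
[2] P1: store L0 := 25 | P0:I, P1:M(25), P2:I | bus: none
[3] P1: store L0 := 23 | P0:I, P1:M(23), P2:I | bus: none
[4] P1: store L3 := 22 | P0:I, P1:M(22), P2:I | bus: BusRdX
[5] P2: store L0 := 1 | P0:I, P1:I, P2:M(1) | bus: BusRdX,Flush
[6] P1: store L0 := 9 | P0:I, P1:M(9), P2:I | bus: BusRdX,Flush

memory[L1] = 50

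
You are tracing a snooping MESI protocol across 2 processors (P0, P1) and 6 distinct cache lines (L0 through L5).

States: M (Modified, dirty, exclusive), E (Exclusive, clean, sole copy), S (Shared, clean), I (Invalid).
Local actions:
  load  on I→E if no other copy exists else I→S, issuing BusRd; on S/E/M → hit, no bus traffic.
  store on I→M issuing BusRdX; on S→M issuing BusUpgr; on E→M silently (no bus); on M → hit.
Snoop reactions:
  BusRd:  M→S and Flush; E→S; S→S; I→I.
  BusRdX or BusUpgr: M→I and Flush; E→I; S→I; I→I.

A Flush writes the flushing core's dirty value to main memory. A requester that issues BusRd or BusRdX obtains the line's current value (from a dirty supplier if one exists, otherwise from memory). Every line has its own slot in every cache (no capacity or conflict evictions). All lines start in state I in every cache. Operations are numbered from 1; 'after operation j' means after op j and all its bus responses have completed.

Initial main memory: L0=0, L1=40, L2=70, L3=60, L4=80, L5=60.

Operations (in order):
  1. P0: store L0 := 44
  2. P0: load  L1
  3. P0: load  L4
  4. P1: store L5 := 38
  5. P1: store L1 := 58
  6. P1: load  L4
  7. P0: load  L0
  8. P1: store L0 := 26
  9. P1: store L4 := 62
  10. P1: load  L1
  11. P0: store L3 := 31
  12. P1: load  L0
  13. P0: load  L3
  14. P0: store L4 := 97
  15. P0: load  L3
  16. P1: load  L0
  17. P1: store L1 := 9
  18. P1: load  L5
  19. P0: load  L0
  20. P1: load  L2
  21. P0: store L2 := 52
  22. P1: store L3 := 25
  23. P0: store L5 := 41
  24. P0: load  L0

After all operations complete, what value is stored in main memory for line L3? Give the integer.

memory[L3] = 31

  op1 P0: store L0 := 44 → M/I on L0; bus BusRdX; mem=0
  op2 P0: load  L1 → E/I on L1; bus BusRd; mem=40
  op3 P0: load  L4 → E/I on L4; bus BusRd; mem=80
  op4 P1: store L5 := 38 → I/M on L5; bus BusRdX; mem=60
  op5 P1: store L1 := 58 → I/M on L1; bus BusRdX; mem=40
  op6 P1: load  L4 → S/S on L4; bus BusRd; mem=80
  op7 P0: load  L0 → M/I on L0; bus (none); mem=0
  op8 P1: store L0 := 26 → I/M on L0; bus BusRdX Flush; mem=44
  op9 P1: store L4 := 62 → I/M on L4; bus BusUpgr; mem=80
  op10 P1: load  L1 → I/M on L1; bus (none); mem=40
  op11 P0: store L3 := 31 → M/I on L3; bus BusRdX; mem=60
  op12 P1: load  L0 → I/M on L0; bus (none); mem=44
  op13 P0: load  L3 → M/I on L3; bus (none); mem=60
  op14 P0: store L4 := 97 → M/I on L4; bus BusRdX Flush; mem=62
  op15 P0: load  L3 → M/I on L3; bus (none); mem=60
  op16 P1: load  L0 → I/M on L0; bus (none); mem=44
  op17 P1: store L1 := 9 → I/M on L1; bus (none); mem=40
  op18 P1: load  L5 → I/M on L5; bus (none); mem=60
  op19 P0: load  L0 → S/S on L0; bus BusRd Flush; mem=26
  op20 P1: load  L2 → I/E on L2; bus BusRd; mem=70
  op21 P0: store L2 := 52 → M/I on L2; bus BusRdX; mem=70
  op22 P1: store L3 := 25 → I/M on L3; bus BusRdX Flush; mem=31
  op23 P0: store L5 := 41 → M/I on L5; bus BusRdX Flush; mem=38
  op24 P0: load  L0 → S/S on L0; bus (none); mem=26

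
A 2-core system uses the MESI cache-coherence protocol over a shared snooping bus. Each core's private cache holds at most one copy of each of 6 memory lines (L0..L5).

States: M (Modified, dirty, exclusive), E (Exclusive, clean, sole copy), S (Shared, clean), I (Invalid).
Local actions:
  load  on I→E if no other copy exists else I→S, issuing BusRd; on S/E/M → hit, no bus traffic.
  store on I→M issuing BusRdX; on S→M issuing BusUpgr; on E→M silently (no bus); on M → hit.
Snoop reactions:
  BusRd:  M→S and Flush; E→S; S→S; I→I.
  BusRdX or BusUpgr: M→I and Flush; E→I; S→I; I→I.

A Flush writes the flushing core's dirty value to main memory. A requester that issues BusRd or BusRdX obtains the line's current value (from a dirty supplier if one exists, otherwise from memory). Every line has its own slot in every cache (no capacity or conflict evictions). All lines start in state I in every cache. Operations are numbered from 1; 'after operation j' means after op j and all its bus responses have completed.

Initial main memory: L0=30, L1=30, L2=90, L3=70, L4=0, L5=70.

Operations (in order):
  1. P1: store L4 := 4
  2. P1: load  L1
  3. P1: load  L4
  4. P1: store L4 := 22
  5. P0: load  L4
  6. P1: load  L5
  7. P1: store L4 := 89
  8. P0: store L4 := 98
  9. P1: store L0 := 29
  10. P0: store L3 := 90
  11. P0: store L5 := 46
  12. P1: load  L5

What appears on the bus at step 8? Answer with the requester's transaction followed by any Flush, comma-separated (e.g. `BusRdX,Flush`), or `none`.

bus = BusRdX,Flush

  op1 P1: store L4 := 4 → I/M on L4; bus BusRdX; mem=0
  op2 P1: load  L1 → I/E on L1; bus BusRd; mem=30
  op3 P1: load  L4 → I/M on L4; bus (none); mem=0
  op4 P1: store L4 := 22 → I/M on L4; bus (none); mem=0
  op5 P0: load  L4 → S/S on L4; bus BusRd Flush; mem=22
  op6 P1: load  L5 → I/E on L5; bus BusRd; mem=70
  op7 P1: store L4 := 89 → I/M on L4; bus BusUpgr; mem=22
  op8 P0: store L4 := 98 → M/I on L4; bus BusRdX Flush; mem=89
  op9 P1: store L0 := 29 → I/M on L0; bus BusRdX; mem=30
  op10 P0: store L3 := 90 → M/I on L3; bus BusRdX; mem=70
  op11 P0: store L5 := 46 → M/I on L5; bus BusRdX; mem=70
  op12 P1: load  L5 → S/S on L5; bus BusRd Flush; mem=46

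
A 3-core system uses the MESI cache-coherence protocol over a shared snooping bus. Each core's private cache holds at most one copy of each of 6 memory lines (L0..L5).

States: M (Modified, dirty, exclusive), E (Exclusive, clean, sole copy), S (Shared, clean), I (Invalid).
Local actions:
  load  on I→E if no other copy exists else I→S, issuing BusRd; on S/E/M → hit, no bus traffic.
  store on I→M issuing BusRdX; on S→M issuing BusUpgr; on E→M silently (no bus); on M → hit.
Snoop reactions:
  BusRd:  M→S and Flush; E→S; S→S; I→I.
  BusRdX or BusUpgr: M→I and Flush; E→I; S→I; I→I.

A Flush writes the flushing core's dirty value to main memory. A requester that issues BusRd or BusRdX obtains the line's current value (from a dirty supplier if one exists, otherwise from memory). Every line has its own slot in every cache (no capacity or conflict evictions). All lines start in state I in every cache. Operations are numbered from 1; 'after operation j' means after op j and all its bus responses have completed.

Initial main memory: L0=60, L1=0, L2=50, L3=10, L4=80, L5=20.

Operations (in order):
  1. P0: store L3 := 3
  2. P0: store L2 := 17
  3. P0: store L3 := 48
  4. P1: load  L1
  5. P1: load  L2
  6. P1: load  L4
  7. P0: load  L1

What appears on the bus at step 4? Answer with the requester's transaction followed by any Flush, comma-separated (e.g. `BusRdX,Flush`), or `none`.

  op1 P0: store L3 := 3 → M/I/I on L3; bus BusRdX; mem=10
  op2 P0: store L2 := 17 → M/I/I on L2; bus BusRdX; mem=50
  op3 P0: store L3 := 48 → M/I/I on L3; bus (none); mem=10
  op4 P1: load  L1 → I/E/I on L1; bus BusRd; mem=0
  op5 P1: load  L2 → S/S/I on L2; bus BusRd Flush; mem=17
  op6 P1: load  L4 → I/E/I on L4; bus BusRd; mem=80
  op7 P0: load  L1 → S/S/I on L1; bus BusRd; mem=0

bus = BusRd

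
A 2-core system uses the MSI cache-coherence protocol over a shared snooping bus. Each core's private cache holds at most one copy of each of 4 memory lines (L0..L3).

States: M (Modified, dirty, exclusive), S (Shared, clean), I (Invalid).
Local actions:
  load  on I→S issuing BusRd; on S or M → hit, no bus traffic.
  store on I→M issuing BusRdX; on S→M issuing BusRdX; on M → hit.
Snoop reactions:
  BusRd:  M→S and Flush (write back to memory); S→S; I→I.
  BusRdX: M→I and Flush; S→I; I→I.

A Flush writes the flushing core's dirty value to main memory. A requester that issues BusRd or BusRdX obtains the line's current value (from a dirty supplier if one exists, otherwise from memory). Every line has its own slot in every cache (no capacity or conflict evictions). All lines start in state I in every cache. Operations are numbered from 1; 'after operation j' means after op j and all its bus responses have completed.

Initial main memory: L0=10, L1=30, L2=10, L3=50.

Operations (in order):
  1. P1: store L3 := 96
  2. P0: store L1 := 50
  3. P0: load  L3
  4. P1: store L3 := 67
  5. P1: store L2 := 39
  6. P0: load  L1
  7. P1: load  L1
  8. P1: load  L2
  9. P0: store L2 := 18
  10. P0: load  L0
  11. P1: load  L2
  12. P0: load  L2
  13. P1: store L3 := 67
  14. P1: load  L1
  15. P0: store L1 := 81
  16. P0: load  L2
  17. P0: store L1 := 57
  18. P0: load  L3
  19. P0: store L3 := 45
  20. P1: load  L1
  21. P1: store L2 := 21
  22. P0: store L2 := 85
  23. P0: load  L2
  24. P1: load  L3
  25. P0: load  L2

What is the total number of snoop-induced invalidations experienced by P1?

1. P1: store L3 := 96  bus=[BusRdX]  L3: P0=I P1=M  mem[L3]=50
2. P0: store L1 := 50  bus=[BusRdX]  L1: P0=M P1=I  mem[L1]=30
3. P0: load  L3  bus=[BusRd,Flush]  L3: P0=S P1=S  mem[L3]=96
4. P1: store L3 := 67  bus=[BusRdX]  L3: P0=I P1=M  mem[L3]=96
5. P1: store L2 := 39  bus=[BusRdX]  L2: P0=I P1=M  mem[L2]=10
6. P0: load  L1  bus=[-]  L1: P0=M P1=I  mem[L1]=30
7. P1: load  L1  bus=[BusRd,Flush]  L1: P0=S P1=S  mem[L1]=50
8. P1: load  L2  bus=[-]  L2: P0=I P1=M  mem[L2]=10
9. P0: store L2 := 18  bus=[BusRdX,Flush]  L2: P0=M P1=I  mem[L2]=39
10. P0: load  L0  bus=[BusRd]  L0: P0=S P1=I  mem[L0]=10
11. P1: load  L2  bus=[BusRd,Flush]  L2: P0=S P1=S  mem[L2]=18
12. P0: load  L2  bus=[-]  L2: P0=S P1=S  mem[L2]=18
13. P1: store L3 := 67  bus=[-]  L3: P0=I P1=M  mem[L3]=96
14. P1: load  L1  bus=[-]  L1: P0=S P1=S  mem[L1]=50
15. P0: store L1 := 81  bus=[BusRdX]  L1: P0=M P1=I  mem[L1]=50
16. P0: load  L2  bus=[-]  L2: P0=S P1=S  mem[L2]=18
17. P0: store L1 := 57  bus=[-]  L1: P0=M P1=I  mem[L1]=50
18. P0: load  L3  bus=[BusRd,Flush]  L3: P0=S P1=S  mem[L3]=67
19. P0: store L3 := 45  bus=[BusRdX]  L3: P0=M P1=I  mem[L3]=67
20. P1: load  L1  bus=[BusRd,Flush]  L1: P0=S P1=S  mem[L1]=57
21. P1: store L2 := 21  bus=[BusRdX]  L2: P0=I P1=M  mem[L2]=18
22. P0: store L2 := 85  bus=[BusRdX,Flush]  L2: P0=M P1=I  mem[L2]=21
23. P0: load  L2  bus=[-]  L2: P0=M P1=I  mem[L2]=21
24. P1: load  L3  bus=[BusRd,Flush]  L3: P0=S P1=S  mem[L3]=45
25. P0: load  L2  bus=[-]  L2: P0=M P1=I  mem[L2]=21

invalidations = 4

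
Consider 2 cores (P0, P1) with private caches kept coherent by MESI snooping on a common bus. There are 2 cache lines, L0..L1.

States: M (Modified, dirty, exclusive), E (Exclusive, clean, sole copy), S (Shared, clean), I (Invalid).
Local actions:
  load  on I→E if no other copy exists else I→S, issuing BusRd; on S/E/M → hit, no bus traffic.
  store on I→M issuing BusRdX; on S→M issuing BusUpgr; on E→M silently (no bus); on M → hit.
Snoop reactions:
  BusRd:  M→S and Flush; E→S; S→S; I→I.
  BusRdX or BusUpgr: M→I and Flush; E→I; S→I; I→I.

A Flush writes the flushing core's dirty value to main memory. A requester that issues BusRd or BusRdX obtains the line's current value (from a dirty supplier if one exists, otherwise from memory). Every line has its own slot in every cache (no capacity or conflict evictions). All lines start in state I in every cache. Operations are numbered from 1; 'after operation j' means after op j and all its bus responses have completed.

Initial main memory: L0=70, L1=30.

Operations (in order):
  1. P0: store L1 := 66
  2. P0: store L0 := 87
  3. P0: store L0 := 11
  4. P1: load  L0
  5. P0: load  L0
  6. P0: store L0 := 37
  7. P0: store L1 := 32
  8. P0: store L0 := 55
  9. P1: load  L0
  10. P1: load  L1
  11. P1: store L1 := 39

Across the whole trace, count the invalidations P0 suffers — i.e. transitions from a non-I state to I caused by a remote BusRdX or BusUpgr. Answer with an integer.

invalidations = 1

step 1: P0: store L1 := 66  ⟶  MI  (L1)  txn=BusRdX  M[L1]=30
step 2: P0: store L0 := 87  ⟶  MI  (L0)  txn=BusRdX  M[L0]=70
step 3: P0: store L0 := 11  ⟶  MI  (L0)  txn=∅  M[L0]=70
step 4: P1: load  L0  ⟶  SS  (L0)  txn=BusRd+Flush  M[L0]=11
step 5: P0: load  L0  ⟶  SS  (L0)  txn=∅  M[L0]=11
step 6: P0: store L0 := 37  ⟶  MI  (L0)  txn=BusUpgr  M[L0]=11
step 7: P0: store L1 := 32  ⟶  MI  (L1)  txn=∅  M[L1]=30
step 8: P0: store L0 := 55  ⟶  MI  (L0)  txn=∅  M[L0]=11
step 9: P1: load  L0  ⟶  SS  (L0)  txn=BusRd+Flush  M[L0]=55
step 10: P1: load  L1  ⟶  SS  (L1)  txn=BusRd+Flush  M[L1]=32
step 11: P1: store L1 := 39  ⟶  IM  (L1)  txn=BusUpgr  M[L1]=32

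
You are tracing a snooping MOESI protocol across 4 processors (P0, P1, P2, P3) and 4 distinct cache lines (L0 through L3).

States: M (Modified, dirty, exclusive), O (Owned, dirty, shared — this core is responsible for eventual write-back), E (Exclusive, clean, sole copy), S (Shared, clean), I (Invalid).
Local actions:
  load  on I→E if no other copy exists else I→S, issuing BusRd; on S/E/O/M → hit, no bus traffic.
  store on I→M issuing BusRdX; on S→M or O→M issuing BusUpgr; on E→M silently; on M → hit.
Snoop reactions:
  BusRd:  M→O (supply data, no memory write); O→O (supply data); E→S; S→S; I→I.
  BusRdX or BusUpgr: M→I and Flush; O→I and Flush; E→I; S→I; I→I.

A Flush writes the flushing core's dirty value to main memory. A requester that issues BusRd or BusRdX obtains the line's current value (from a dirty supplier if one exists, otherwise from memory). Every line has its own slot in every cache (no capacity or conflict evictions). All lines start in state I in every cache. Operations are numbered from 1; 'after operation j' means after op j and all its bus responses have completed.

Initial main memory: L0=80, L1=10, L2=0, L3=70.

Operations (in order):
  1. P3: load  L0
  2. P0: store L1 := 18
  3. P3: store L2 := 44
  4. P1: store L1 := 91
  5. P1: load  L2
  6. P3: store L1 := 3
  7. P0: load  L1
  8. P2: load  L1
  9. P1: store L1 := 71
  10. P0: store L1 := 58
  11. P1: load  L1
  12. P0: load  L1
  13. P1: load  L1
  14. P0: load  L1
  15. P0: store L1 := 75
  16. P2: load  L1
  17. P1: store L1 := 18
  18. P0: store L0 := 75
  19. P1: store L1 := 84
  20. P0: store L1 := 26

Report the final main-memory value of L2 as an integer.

memory[L2] = 0

  op1 P3: load  L0 → I/I/I/E on L0; bus BusRd; mem=80
  op2 P0: store L1 := 18 → M/I/I/I on L1; bus BusRdX; mem=10
  op3 P3: store L2 := 44 → I/I/I/M on L2; bus BusRdX; mem=0
  op4 P1: store L1 := 91 → I/M/I/I on L1; bus BusRdX Flush; mem=18
  op5 P1: load  L2 → I/S/I/O on L2; bus BusRd; mem=0
  op6 P3: store L1 := 3 → I/I/I/M on L1; bus BusRdX Flush; mem=91
  op7 P0: load  L1 → S/I/I/O on L1; bus BusRd; mem=91
  op8 P2: load  L1 → S/I/S/O on L1; bus BusRd; mem=91
  op9 P1: store L1 := 71 → I/M/I/I on L1; bus BusRdX Flush; mem=3
  op10 P0: store L1 := 58 → M/I/I/I on L1; bus BusRdX Flush; mem=71
  op11 P1: load  L1 → O/S/I/I on L1; bus BusRd; mem=71
  op12 P0: load  L1 → O/S/I/I on L1; bus (none); mem=71
  op13 P1: load  L1 → O/S/I/I on L1; bus (none); mem=71
  op14 P0: load  L1 → O/S/I/I on L1; bus (none); mem=71
  op15 P0: store L1 := 75 → M/I/I/I on L1; bus BusUpgr; mem=71
  op16 P2: load  L1 → O/I/S/I on L1; bus BusRd; mem=71
  op17 P1: store L1 := 18 → I/M/I/I on L1; bus BusRdX Flush; mem=75
  op18 P0: store L0 := 75 → M/I/I/I on L0; bus BusRdX; mem=80
  op19 P1: store L1 := 84 → I/M/I/I on L1; bus (none); mem=75
  op20 P0: store L1 := 26 → M/I/I/I on L1; bus BusRdX Flush; mem=84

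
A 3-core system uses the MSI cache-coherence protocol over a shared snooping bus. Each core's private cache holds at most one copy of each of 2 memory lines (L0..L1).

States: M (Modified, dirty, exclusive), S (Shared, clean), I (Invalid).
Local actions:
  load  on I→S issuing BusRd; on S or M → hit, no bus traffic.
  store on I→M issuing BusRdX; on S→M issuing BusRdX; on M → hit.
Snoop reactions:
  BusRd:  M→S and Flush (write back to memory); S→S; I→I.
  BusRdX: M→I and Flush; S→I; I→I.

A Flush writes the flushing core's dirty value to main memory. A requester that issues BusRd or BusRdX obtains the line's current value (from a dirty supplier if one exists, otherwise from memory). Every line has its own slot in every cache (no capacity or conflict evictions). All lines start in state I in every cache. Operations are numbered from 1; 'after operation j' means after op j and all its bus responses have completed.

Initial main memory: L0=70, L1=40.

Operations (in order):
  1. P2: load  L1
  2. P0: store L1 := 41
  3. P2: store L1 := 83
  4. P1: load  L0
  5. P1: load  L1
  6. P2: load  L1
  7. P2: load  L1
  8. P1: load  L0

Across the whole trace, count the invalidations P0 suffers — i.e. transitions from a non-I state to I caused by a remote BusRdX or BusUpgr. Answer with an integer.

invalidations = 1

[1] P2: load  L1 | P0:I, P1:I, P2:S(40) | bus: BusRd
[2] P0: store L1 := 41 | P0:M(41), P1:I, P2:I | bus: BusRdX
[3] P2: store L1 := 83 | P0:I, P1:I, P2:M(83) | bus: BusRdX,Flush
[4] P1: load  L0 | P0:I, P1:S(70), P2:I | bus: BusRd
[5] P1: load  L1 | P0:I, P1:S(83), P2:S(83) | bus: BusRd,Flush
[6] P2: load  L1 | P0:I, P1:S(83), P2:S(83) | bus: none
[7] P2: load  L1 | P0:I, P1:S(83), P2:S(83) | bus: none
[8] P1: load  L0 | P0:I, P1:S(70), P2:I | bus: none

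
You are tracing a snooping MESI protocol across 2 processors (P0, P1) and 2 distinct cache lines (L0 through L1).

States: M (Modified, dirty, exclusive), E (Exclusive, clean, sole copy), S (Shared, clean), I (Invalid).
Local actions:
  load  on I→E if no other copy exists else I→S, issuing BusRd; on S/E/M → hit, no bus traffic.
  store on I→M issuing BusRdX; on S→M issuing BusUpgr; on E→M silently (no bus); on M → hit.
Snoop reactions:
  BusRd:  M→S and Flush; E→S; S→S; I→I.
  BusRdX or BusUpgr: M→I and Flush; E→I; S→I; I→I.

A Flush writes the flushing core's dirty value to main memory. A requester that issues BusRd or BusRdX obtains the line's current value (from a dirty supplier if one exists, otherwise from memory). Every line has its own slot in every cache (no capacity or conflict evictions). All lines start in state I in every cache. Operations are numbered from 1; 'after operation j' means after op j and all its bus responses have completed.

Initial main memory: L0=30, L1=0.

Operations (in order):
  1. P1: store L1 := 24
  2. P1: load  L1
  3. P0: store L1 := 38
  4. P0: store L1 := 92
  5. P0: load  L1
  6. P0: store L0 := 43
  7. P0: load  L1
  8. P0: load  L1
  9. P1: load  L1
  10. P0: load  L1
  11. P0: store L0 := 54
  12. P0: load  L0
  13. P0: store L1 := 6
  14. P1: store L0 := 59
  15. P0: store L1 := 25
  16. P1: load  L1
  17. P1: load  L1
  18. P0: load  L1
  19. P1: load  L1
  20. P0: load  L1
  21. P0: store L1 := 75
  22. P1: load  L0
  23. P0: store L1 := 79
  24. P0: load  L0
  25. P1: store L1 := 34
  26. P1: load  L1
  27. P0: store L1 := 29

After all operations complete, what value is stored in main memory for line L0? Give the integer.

step 1: P1: store L1 := 24  ⟶  IM  (L1)  txn=BusRdX  M[L1]=0
step 2: P1: load  L1  ⟶  IM  (L1)  txn=∅  M[L1]=0
step 3: P0: store L1 := 38  ⟶  MI  (L1)  txn=BusRdX+Flush  M[L1]=24
step 4: P0: store L1 := 92  ⟶  MI  (L1)  txn=∅  M[L1]=24
step 5: P0: load  L1  ⟶  MI  (L1)  txn=∅  M[L1]=24
step 6: P0: store L0 := 43  ⟶  MI  (L0)  txn=BusRdX  M[L0]=30
step 7: P0: load  L1  ⟶  MI  (L1)  txn=∅  M[L1]=24
step 8: P0: load  L1  ⟶  MI  (L1)  txn=∅  M[L1]=24
step 9: P1: load  L1  ⟶  SS  (L1)  txn=BusRd+Flush  M[L1]=92
step 10: P0: load  L1  ⟶  SS  (L1)  txn=∅  M[L1]=92
step 11: P0: store L0 := 54  ⟶  MI  (L0)  txn=∅  M[L0]=30
step 12: P0: load  L0  ⟶  MI  (L0)  txn=∅  M[L0]=30
step 13: P0: store L1 := 6  ⟶  MI  (L1)  txn=BusUpgr  M[L1]=92
step 14: P1: store L0 := 59  ⟶  IM  (L0)  txn=BusRdX+Flush  M[L0]=54
step 15: P0: store L1 := 25  ⟶  MI  (L1)  txn=∅  M[L1]=92
step 16: P1: load  L1  ⟶  SS  (L1)  txn=BusRd+Flush  M[L1]=25
step 17: P1: load  L1  ⟶  SS  (L1)  txn=∅  M[L1]=25
step 18: P0: load  L1  ⟶  SS  (L1)  txn=∅  M[L1]=25
step 19: P1: load  L1  ⟶  SS  (L1)  txn=∅  M[L1]=25
step 20: P0: load  L1  ⟶  SS  (L1)  txn=∅  M[L1]=25
step 21: P0: store L1 := 75  ⟶  MI  (L1)  txn=BusUpgr  M[L1]=25
step 22: P1: load  L0  ⟶  IM  (L0)  txn=∅  M[L0]=54
step 23: P0: store L1 := 79  ⟶  MI  (L1)  txn=∅  M[L1]=25
step 24: P0: load  L0  ⟶  SS  (L0)  txn=BusRd+Flush  M[L0]=59
step 25: P1: store L1 := 34  ⟶  IM  (L1)  txn=BusRdX+Flush  M[L1]=79
step 26: P1: load  L1  ⟶  IM  (L1)  txn=∅  M[L1]=79
step 27: P0: store L1 := 29  ⟶  MI  (L1)  txn=BusRdX+Flush  M[L1]=34

memory[L0] = 59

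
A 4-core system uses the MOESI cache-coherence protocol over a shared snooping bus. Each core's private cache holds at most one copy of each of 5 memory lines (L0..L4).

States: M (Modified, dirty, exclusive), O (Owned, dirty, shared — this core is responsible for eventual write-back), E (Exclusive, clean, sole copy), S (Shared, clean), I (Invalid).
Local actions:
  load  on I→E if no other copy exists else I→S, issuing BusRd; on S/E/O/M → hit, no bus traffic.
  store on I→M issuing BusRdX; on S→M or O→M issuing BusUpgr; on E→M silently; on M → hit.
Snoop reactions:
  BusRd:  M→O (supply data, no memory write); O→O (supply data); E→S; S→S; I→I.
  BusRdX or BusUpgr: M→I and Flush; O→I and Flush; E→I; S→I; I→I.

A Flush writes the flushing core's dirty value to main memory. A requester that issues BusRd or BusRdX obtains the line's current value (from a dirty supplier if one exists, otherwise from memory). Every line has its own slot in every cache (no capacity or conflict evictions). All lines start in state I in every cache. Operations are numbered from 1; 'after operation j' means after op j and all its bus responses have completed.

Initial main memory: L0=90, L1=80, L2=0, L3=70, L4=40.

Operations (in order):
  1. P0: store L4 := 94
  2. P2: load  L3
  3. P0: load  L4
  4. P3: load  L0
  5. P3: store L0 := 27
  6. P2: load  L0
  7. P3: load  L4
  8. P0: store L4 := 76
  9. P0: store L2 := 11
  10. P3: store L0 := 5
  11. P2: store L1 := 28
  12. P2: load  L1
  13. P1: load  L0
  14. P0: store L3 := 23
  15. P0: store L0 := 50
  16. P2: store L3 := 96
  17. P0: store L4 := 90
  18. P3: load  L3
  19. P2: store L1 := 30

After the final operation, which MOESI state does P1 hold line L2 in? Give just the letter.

1. P0: store L4 := 94  bus=[BusRdX]  L4: P0=M P1=I P2=I P3=I  mem[L4]=40
2. P2: load  L3  bus=[BusRd]  L3: P0=I P1=I P2=E P3=I  mem[L3]=70
3. P0: load  L4  bus=[-]  L4: P0=M P1=I P2=I P3=I  mem[L4]=40
4. P3: load  L0  bus=[BusRd]  L0: P0=I P1=I P2=I P3=E  mem[L0]=90
5. P3: store L0 := 27  bus=[-]  L0: P0=I P1=I P2=I P3=M  mem[L0]=90
6. P2: load  L0  bus=[BusRd]  L0: P0=I P1=I P2=S P3=O  mem[L0]=90
7. P3: load  L4  bus=[BusRd]  L4: P0=O P1=I P2=I P3=S  mem[L4]=40
8. P0: store L4 := 76  bus=[BusUpgr]  L4: P0=M P1=I P2=I P3=I  mem[L4]=40
9. P0: store L2 := 11  bus=[BusRdX]  L2: P0=M P1=I P2=I P3=I  mem[L2]=0
10. P3: store L0 := 5  bus=[BusUpgr]  L0: P0=I P1=I P2=I P3=M  mem[L0]=90
11. P2: store L1 := 28  bus=[BusRdX]  L1: P0=I P1=I P2=M P3=I  mem[L1]=80
12. P2: load  L1  bus=[-]  L1: P0=I P1=I P2=M P3=I  mem[L1]=80
13. P1: load  L0  bus=[BusRd]  L0: P0=I P1=S P2=I P3=O  mem[L0]=90
14. P0: store L3 := 23  bus=[BusRdX]  L3: P0=M P1=I P2=I P3=I  mem[L3]=70
15. P0: store L0 := 50  bus=[BusRdX,Flush]  L0: P0=M P1=I P2=I P3=I  mem[L0]=5
16. P2: store L3 := 96  bus=[BusRdX,Flush]  L3: P0=I P1=I P2=M P3=I  mem[L3]=23
17. P0: store L4 := 90  bus=[-]  L4: P0=M P1=I P2=I P3=I  mem[L4]=40
18. P3: load  L3  bus=[BusRd]  L3: P0=I P1=I P2=O P3=S  mem[L3]=23
19. P2: store L1 := 30  bus=[-]  L1: P0=I P1=I P2=M P3=I  mem[L1]=80

state = I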